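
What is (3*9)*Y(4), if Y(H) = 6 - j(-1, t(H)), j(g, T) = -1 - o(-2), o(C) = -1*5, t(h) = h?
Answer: 54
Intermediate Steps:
o(C) = -5
j(g, T) = 4 (j(g, T) = -1 - 1*(-5) = -1 + 5 = 4)
Y(H) = 2 (Y(H) = 6 - 1*4 = 6 - 4 = 2)
(3*9)*Y(4) = (3*9)*2 = 27*2 = 54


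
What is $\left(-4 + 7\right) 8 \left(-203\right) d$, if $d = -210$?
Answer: $1023120$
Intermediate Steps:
$\left(-4 + 7\right) 8 \left(-203\right) d = \left(-4 + 7\right) 8 \left(-203\right) \left(-210\right) = 3 \cdot 8 \left(-203\right) \left(-210\right) = 24 \left(-203\right) \left(-210\right) = \left(-4872\right) \left(-210\right) = 1023120$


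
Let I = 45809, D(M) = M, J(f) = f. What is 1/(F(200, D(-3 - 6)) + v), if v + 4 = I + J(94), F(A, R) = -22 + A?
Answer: 1/46077 ≈ 2.1703e-5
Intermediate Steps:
v = 45899 (v = -4 + (45809 + 94) = -4 + 45903 = 45899)
1/(F(200, D(-3 - 6)) + v) = 1/((-22 + 200) + 45899) = 1/(178 + 45899) = 1/46077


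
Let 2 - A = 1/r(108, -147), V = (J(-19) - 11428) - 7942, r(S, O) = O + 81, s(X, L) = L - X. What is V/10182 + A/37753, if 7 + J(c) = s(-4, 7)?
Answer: -141090261/74182658 ≈ -1.9019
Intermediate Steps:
J(c) = 4 (J(c) = -7 + (7 - 1*(-4)) = -7 + (7 + 4) = -7 + 11 = 4)
r(S, O) = 81 + O
V = -19366 (V = (4 - 11428) - 7942 = -11424 - 7942 = -19366)
A = 133/66 (A = 2 - 1/(81 - 147) = 2 - 1/(-66) = 2 - 1*(-1/66) = 2 + 1/66 = 133/66 ≈ 2.0152)
V/10182 + A/37753 = -19366/10182 + (133/66)/37753 = -19366*1/10182 + (133/66)*(1/37753) = -9683/5091 + 7/131142 = -141090261/74182658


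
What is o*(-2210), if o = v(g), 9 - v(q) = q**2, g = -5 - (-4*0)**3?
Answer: 35360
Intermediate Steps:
g = -5 (g = -5 - 1*0**3 = -5 - 1*0 = -5 + 0 = -5)
v(q) = 9 - q**2
o = -16 (o = 9 - 1*(-5)**2 = 9 - 1*25 = 9 - 25 = -16)
o*(-2210) = -16*(-2210) = 35360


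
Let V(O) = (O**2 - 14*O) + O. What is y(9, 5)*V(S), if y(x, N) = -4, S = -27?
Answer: -4320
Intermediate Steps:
V(O) = O**2 - 13*O
y(9, 5)*V(S) = -(-108)*(-13 - 27) = -(-108)*(-40) = -4*1080 = -4320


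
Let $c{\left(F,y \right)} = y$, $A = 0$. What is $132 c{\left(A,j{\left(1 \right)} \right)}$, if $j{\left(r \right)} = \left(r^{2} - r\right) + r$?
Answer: $132$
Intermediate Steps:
$j{\left(r \right)} = r^{2}$
$132 c{\left(A,j{\left(1 \right)} \right)} = 132 \cdot 1^{2} = 132 \cdot 1 = 132$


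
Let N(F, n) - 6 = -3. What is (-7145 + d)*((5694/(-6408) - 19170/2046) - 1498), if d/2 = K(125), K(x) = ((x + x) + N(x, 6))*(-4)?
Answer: 5036435361317/364188 ≈ 1.3829e+7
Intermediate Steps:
N(F, n) = 3 (N(F, n) = 6 - 3 = 3)
K(x) = -12 - 8*x (K(x) = ((x + x) + 3)*(-4) = (2*x + 3)*(-4) = (3 + 2*x)*(-4) = -12 - 8*x)
d = -2024 (d = 2*(-12 - 8*125) = 2*(-12 - 1000) = 2*(-1012) = -2024)
(-7145 + d)*((5694/(-6408) - 19170/2046) - 1498) = (-7145 - 2024)*((5694/(-6408) - 19170/2046) - 1498) = -9169*((5694*(-1/6408) - 19170*1/2046) - 1498) = -9169*((-949/1068 - 3195/341) - 1498) = -9169*(-3735869/364188 - 1498) = -9169*(-549289493/364188) = 5036435361317/364188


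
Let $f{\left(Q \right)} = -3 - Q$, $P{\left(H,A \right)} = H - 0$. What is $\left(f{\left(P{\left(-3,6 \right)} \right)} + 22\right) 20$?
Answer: $440$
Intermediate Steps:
$P{\left(H,A \right)} = H$ ($P{\left(H,A \right)} = H + 0 = H$)
$\left(f{\left(P{\left(-3,6 \right)} \right)} + 22\right) 20 = \left(\left(-3 - -3\right) + 22\right) 20 = \left(\left(-3 + 3\right) + 22\right) 20 = \left(0 + 22\right) 20 = 22 \cdot 20 = 440$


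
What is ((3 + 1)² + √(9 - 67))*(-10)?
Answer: -160 - 10*I*√58 ≈ -160.0 - 76.158*I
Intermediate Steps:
((3 + 1)² + √(9 - 67))*(-10) = (4² + √(-58))*(-10) = (16 + I*√58)*(-10) = -160 - 10*I*√58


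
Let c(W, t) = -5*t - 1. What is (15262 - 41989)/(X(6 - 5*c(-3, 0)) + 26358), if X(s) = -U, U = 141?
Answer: -8909/8739 ≈ -1.0195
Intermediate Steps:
c(W, t) = -1 - 5*t
X(s) = -141 (X(s) = -1*141 = -141)
(15262 - 41989)/(X(6 - 5*c(-3, 0)) + 26358) = (15262 - 41989)/(-141 + 26358) = -26727/26217 = -26727*1/26217 = -8909/8739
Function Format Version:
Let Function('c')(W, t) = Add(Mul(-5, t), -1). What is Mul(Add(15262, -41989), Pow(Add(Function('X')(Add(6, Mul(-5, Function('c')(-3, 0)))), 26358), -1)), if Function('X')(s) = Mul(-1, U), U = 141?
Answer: Rational(-8909, 8739) ≈ -1.0195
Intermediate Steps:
Function('c')(W, t) = Add(-1, Mul(-5, t))
Function('X')(s) = -141 (Function('X')(s) = Mul(-1, 141) = -141)
Mul(Add(15262, -41989), Pow(Add(Function('X')(Add(6, Mul(-5, Function('c')(-3, 0)))), 26358), -1)) = Mul(Add(15262, -41989), Pow(Add(-141, 26358), -1)) = Mul(-26727, Pow(26217, -1)) = Mul(-26727, Rational(1, 26217)) = Rational(-8909, 8739)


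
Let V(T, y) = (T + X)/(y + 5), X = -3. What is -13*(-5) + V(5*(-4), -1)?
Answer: 237/4 ≈ 59.250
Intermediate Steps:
V(T, y) = (-3 + T)/(5 + y) (V(T, y) = (T - 3)/(y + 5) = (-3 + T)/(5 + y))
-13*(-5) + V(5*(-4), -1) = -13*(-5) + (-3 + 5*(-4))/(5 - 1) = 65 + (-3 - 20)/4 = 65 + (¼)*(-23) = 65 - 23/4 = 237/4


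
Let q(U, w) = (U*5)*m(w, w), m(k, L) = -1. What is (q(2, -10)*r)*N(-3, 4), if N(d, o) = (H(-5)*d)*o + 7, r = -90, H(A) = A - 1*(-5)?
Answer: 6300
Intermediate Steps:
H(A) = 5 + A (H(A) = A + 5 = 5 + A)
N(d, o) = 7 (N(d, o) = ((5 - 5)*d)*o + 7 = (0*d)*o + 7 = 0*o + 7 = 0 + 7 = 7)
q(U, w) = -5*U (q(U, w) = (U*5)*(-1) = (5*U)*(-1) = -5*U)
(q(2, -10)*r)*N(-3, 4) = (-5*2*(-90))*7 = -10*(-90)*7 = 900*7 = 6300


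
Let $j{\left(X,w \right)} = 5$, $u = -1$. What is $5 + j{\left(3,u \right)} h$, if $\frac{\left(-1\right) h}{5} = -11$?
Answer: $280$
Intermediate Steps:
$h = 55$ ($h = \left(-5\right) \left(-11\right) = 55$)
$5 + j{\left(3,u \right)} h = 5 + 5 \cdot 55 = 5 + 275 = 280$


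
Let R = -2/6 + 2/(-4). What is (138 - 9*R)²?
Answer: 84681/4 ≈ 21170.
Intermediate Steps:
R = -⅚ (R = -2*⅙ + 2*(-¼) = -⅓ - ½ = -⅚ ≈ -0.83333)
(138 - 9*R)² = (138 - 9*(-⅚))² = (138 + 15/2)² = (291/2)² = 84681/4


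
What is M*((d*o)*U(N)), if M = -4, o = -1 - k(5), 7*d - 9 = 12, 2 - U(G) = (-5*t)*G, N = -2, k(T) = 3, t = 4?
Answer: -1824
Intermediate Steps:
U(G) = 2 + 20*G (U(G) = 2 - (-5*4)*G = 2 - (-20)*G = 2 + 20*G)
d = 3 (d = 9/7 + (⅐)*12 = 9/7 + 12/7 = 3)
o = -4 (o = -1 - 1*3 = -1 - 3 = -4)
M*((d*o)*U(N)) = -4*3*(-4)*(2 + 20*(-2)) = -(-48)*(2 - 40) = -(-48)*(-38) = -4*456 = -1824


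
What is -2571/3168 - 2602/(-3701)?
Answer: -424045/3908256 ≈ -0.10850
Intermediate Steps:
-2571/3168 - 2602/(-3701) = -2571*1/3168 - 2602*(-1/3701) = -857/1056 + 2602/3701 = -424045/3908256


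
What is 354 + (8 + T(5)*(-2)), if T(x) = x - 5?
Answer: 362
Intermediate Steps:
T(x) = -5 + x
354 + (8 + T(5)*(-2)) = 354 + (8 + (-5 + 5)*(-2)) = 354 + (8 + 0*(-2)) = 354 + (8 + 0) = 354 + 8 = 362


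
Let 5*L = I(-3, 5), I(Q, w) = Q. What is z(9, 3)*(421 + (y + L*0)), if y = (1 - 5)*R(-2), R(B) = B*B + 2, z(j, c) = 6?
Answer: 2382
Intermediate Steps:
R(B) = 2 + B**2 (R(B) = B**2 + 2 = 2 + B**2)
L = -3/5 (L = (1/5)*(-3) = -3/5 ≈ -0.60000)
y = -24 (y = (1 - 5)*(2 + (-2)**2) = -4*(2 + 4) = -4*6 = -24)
z(9, 3)*(421 + (y + L*0)) = 6*(421 + (-24 - 3/5*0)) = 6*(421 + (-24 + 0)) = 6*(421 - 24) = 6*397 = 2382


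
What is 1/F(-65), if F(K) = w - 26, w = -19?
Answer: -1/45 ≈ -0.022222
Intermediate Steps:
F(K) = -45 (F(K) = -19 - 26 = -45)
1/F(-65) = 1/(-45) = -1/45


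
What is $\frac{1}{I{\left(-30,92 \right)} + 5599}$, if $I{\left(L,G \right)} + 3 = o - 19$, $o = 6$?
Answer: $\frac{1}{5583} \approx 0.00017912$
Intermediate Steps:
$I{\left(L,G \right)} = -16$ ($I{\left(L,G \right)} = -3 + \left(6 - 19\right) = -3 - 13 = -16$)
$\frac{1}{I{\left(-30,92 \right)} + 5599} = \frac{1}{-16 + 5599} = \frac{1}{5583}$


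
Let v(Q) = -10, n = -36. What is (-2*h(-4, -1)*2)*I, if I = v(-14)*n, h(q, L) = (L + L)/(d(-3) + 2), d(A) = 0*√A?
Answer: 1440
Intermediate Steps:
d(A) = 0
h(q, L) = L (h(q, L) = (L + L)/(0 + 2) = (2*L)/2 = (2*L)*(½) = L)
I = 360 (I = -10*(-36) = 360)
(-2*h(-4, -1)*2)*I = (-2*(-1)*2)*360 = (2*2)*360 = 4*360 = 1440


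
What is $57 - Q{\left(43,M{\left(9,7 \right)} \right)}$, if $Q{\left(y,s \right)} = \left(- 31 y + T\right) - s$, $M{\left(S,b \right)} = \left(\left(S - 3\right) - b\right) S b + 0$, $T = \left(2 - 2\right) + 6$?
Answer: $1321$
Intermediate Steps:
$T = 6$ ($T = 0 + 6 = 6$)
$M{\left(S,b \right)} = S b \left(-3 + S - b\right)$ ($M{\left(S,b \right)} = \left(\left(S - 3\right) - b\right) S b + 0 = \left(\left(-3 + S\right) - b\right) S b + 0 = \left(-3 + S - b\right) S b + 0 = S \left(-3 + S - b\right) b + 0 = S b \left(-3 + S - b\right) + 0 = S b \left(-3 + S - b\right)$)
$Q{\left(y,s \right)} = 6 - s - 31 y$ ($Q{\left(y,s \right)} = \left(- 31 y + 6\right) - s = \left(6 - 31 y\right) - s = 6 - s - 31 y$)
$57 - Q{\left(43,M{\left(9,7 \right)} \right)} = 57 - \left(6 - 9 \cdot 7 \left(-3 + 9 - 7\right) - 1333\right) = 57 - \left(6 - 9 \cdot 7 \left(-1\right) - 1333\right) = 57 - \left(6 - -63 - 1333\right) = 57 - \left(6 + 63 - 1333\right) = 57 - -1264 = 57 + 1264 = 1321$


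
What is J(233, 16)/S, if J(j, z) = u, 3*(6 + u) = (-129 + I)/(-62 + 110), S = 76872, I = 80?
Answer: -913/11069568 ≈ -8.2478e-5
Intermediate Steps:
u = -913/144 (u = -6 + ((-129 + 80)/(-62 + 110))/3 = -6 + (-49/48)/3 = -6 + (-49*1/48)/3 = -6 + (1/3)*(-49/48) = -6 - 49/144 = -913/144 ≈ -6.3403)
J(j, z) = -913/144
J(233, 16)/S = -913/144/76872 = -913/144*1/76872 = -913/11069568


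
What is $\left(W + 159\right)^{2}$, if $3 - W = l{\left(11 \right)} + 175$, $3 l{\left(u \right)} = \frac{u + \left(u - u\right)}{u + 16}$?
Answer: $\frac{1132096}{6561} \approx 172.55$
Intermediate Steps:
$l{\left(u \right)} = \frac{u}{3 \left(16 + u\right)}$ ($l{\left(u \right)} = \frac{\left(u + \left(u - u\right)\right) \frac{1}{u + 16}}{3} = \frac{\left(u + 0\right) \frac{1}{16 + u}}{3} = \frac{u \frac{1}{16 + u}}{3} = \frac{u}{3 \left(16 + u\right)}$)
$W = - \frac{13943}{81}$ ($W = 3 - \left(\frac{1}{3} \cdot 11 \frac{1}{16 + 11} + 175\right) = 3 - \left(\frac{1}{3} \cdot 11 \cdot \frac{1}{27} + 175\right) = 3 - \left(\frac{11}{81} + 175\right) = 3 - \frac{14186}{81} = - \frac{13943}{81} \approx -172.14$)
$\left(W + 159\right)^{2} = \left(- \frac{13943}{81} + 159\right)^{2} = \left(- \frac{1064}{81}\right)^{2} = \frac{1132096}{6561}$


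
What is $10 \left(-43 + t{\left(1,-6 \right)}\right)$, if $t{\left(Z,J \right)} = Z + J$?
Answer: $-480$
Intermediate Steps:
$t{\left(Z,J \right)} = J + Z$
$10 \left(-43 + t{\left(1,-6 \right)}\right) = 10 \left(-43 + \left(-6 + 1\right)\right) = 10 \left(-43 - 5\right) = 10 \left(-48\right) = -480$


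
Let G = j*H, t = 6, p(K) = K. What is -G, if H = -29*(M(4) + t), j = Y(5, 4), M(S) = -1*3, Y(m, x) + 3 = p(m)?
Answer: 174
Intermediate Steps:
Y(m, x) = -3 + m
M(S) = -3
j = 2 (j = -3 + 5 = 2)
H = -87 (H = -29*(-3 + 6) = -29*3 = -87)
G = -174 (G = 2*(-87) = -174)
-G = -1*(-174) = 174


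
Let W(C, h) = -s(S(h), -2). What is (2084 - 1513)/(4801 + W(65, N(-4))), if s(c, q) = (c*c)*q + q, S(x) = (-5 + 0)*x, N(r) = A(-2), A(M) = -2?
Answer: 571/5003 ≈ 0.11413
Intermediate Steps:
N(r) = -2
S(x) = -5*x
s(c, q) = q + q*c² (s(c, q) = c²*q + q = q*c² + q = q + q*c²)
W(C, h) = 2 + 50*h² (W(C, h) = -(-2)*(1 + (-5*h)²) = -(-2)*(1 + 25*h²) = -(-2 - 50*h²) = 2 + 50*h²)
(2084 - 1513)/(4801 + W(65, N(-4))) = (2084 - 1513)/(4801 + (2 + 50*(-2)²)) = 571/(4801 + (2 + 50*4)) = 571/(4801 + (2 + 200)) = 571/(4801 + 202) = 571/5003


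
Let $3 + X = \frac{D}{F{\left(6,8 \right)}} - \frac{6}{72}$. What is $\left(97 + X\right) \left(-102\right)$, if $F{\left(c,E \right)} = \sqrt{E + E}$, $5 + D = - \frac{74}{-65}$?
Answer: $- \frac{616267}{65} \approx -9481.0$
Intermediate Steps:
$D = - \frac{251}{65}$ ($D = -5 - \frac{74}{-65} = -5 - - \frac{74}{65} = -5 + \frac{74}{65} = - \frac{251}{65} \approx -3.8615$)
$F{\left(c,E \right)} = \sqrt{2} \sqrt{E}$ ($F{\left(c,E \right)} = \sqrt{2 E} = \sqrt{2} \sqrt{E}$)
$X = - \frac{1579}{390}$ ($X = -3 - \left(\frac{1}{12} + \frac{251}{260}\right) = -3 - \left(\frac{1}{12} + \frac{251}{65 \sqrt{2} \cdot 2 \sqrt{2}}\right) = -3 - \left(\frac{1}{12} + \frac{251}{65 \cdot 4}\right) = -3 - \frac{409}{390} = - \frac{1579}{390} \approx -4.0487$)
$\left(97 + X\right) \left(-102\right) = \left(97 - \frac{1579}{390}\right) \left(-102\right) = \frac{36251}{390} \left(-102\right) = - \frac{616267}{65}$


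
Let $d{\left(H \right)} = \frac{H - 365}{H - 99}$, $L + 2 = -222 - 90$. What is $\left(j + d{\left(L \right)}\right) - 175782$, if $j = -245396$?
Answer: $- \frac{24849405}{59} \approx -4.2118 \cdot 10^{5}$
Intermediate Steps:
$L = -314$ ($L = -2 - 312 = -314$)
$d{\left(H \right)} = \frac{-365 + H}{-99 + H}$
$\left(j + d{\left(L \right)}\right) - 175782 = \left(-245396 + \frac{-365 - 314}{-99 - 314}\right) - 175782 = \left(-245396 + \frac{1}{-413} \left(-679\right)\right) - 175782 = \left(-245396 - - \frac{97}{59}\right) - 175782 = \left(-245396 + \frac{97}{59}\right) - 175782 = - \frac{14478267}{59} - 175782 = - \frac{24849405}{59}$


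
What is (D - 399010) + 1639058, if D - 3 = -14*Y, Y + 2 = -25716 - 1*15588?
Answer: 1818335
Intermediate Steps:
Y = -41306 (Y = -2 + (-25716 - 1*15588) = -2 + (-25716 - 15588) = -2 - 41304 = -41306)
D = 578287 (D = 3 - 14*(-41306) = 3 + 578284 = 578287)
(D - 399010) + 1639058 = (578287 - 399010) + 1639058 = 179277 + 1639058 = 1818335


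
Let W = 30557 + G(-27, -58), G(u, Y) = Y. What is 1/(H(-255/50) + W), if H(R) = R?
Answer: 10/304939 ≈ 3.2793e-5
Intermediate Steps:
W = 30499 (W = 30557 - 58 = 30499)
1/(H(-255/50) + W) = 1/(-255/50 + 30499) = 1/(-255*1/50 + 30499) = 1/(-51/10 + 30499) = 1/(304939/10) = 10/304939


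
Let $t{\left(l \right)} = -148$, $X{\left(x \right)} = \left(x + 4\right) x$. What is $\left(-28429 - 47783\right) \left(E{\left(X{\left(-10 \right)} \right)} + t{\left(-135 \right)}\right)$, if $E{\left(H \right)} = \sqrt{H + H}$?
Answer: $11279376 - 152424 \sqrt{30} \approx 1.0445 \cdot 10^{7}$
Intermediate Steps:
$X{\left(x \right)} = x \left(4 + x\right)$ ($X{\left(x \right)} = \left(4 + x\right) x = x \left(4 + x\right)$)
$E{\left(H \right)} = \sqrt{2} \sqrt{H}$ ($E{\left(H \right)} = \sqrt{2 H} = \sqrt{2} \sqrt{H}$)
$\left(-28429 - 47783\right) \left(E{\left(X{\left(-10 \right)} \right)} + t{\left(-135 \right)}\right) = \left(-28429 - 47783\right) \left(\sqrt{2} \sqrt{- 10 \left(4 - 10\right)} - 148\right) = - 76212 \left(\sqrt{2} \sqrt{\left(-10\right) \left(-6\right)} - 148\right) = - 76212 \left(\sqrt{2} \sqrt{60} - 148\right) = - 76212 \left(\sqrt{2} \cdot 2 \sqrt{15} - 148\right) = - 76212 \left(2 \sqrt{30} - 148\right) = - 76212 \left(-148 + 2 \sqrt{30}\right) = 11279376 - 152424 \sqrt{30}$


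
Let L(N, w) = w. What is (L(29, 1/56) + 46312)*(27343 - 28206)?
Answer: -2238167199/56 ≈ -3.9967e+7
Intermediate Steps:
(L(29, 1/56) + 46312)*(27343 - 28206) = (1/56 + 46312)*(27343 - 28206) = (1/56 + 46312)*(-863) = (2593473/56)*(-863) = -2238167199/56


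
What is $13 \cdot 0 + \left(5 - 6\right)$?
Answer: $-1$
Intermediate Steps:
$13 \cdot 0 + \left(5 - 6\right) = 0 - 1 = -1$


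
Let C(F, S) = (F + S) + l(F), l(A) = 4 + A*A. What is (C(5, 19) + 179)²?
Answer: 53824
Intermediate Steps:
l(A) = 4 + A²
C(F, S) = 4 + F + S + F² (C(F, S) = (F + S) + (4 + F²) = 4 + F + S + F²)
(C(5, 19) + 179)² = ((4 + 5 + 19 + 5²) + 179)² = ((4 + 5 + 19 + 25) + 179)² = (53 + 179)² = 232² = 53824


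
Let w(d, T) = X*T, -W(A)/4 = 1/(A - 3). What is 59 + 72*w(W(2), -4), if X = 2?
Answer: -517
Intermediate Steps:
W(A) = -4/(-3 + A) (W(A) = -4/(A - 3) = -4/(-3 + A))
w(d, T) = 2*T
59 + 72*w(W(2), -4) = 59 + 72*(2*(-4)) = 59 + 72*(-8) = 59 - 576 = -517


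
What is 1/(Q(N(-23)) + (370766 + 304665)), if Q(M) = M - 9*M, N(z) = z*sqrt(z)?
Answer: 675431/456207814449 - 184*I*sqrt(23)/456207814449 ≈ 1.4805e-6 - 1.9343e-9*I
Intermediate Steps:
N(z) = z**(3/2)
Q(M) = -8*M
1/(Q(N(-23)) + (370766 + 304665)) = 1/(-(-184)*I*sqrt(23) + (370766 + 304665)) = 1/(-(-184)*I*sqrt(23) + 675431) = 1/(184*I*sqrt(23) + 675431) = 1/(675431 + 184*I*sqrt(23))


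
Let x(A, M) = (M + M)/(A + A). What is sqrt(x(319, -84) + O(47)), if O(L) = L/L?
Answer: sqrt(74965)/319 ≈ 0.85830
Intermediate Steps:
O(L) = 1
x(A, M) = M/A (x(A, M) = (2*M)/((2*A)) = (2*M)*(1/(2*A)) = M/A)
sqrt(x(319, -84) + O(47)) = sqrt(-84/319 + 1) = sqrt(235/319) = sqrt(74965)/319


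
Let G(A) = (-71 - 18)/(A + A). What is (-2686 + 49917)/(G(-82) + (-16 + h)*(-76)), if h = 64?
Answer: -7745884/598183 ≈ -12.949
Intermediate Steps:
G(A) = -89/(2*A) (G(A) = -89*1/(2*A) = -89/(2*A))
(-2686 + 49917)/(G(-82) + (-16 + h)*(-76)) = (-2686 + 49917)/(-89/2/(-82) + (-16 + 64)*(-76)) = 47231/(-89/2*(-1/82) + 48*(-76)) = 47231/(89/164 - 3648) = 47231/(-598183/164) = 47231*(-164/598183) = -7745884/598183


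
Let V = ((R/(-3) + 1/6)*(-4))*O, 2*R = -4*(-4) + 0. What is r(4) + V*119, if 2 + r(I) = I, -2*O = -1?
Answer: 597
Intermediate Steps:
O = 1/2 (O = -1/2*(-1) = 1/2 ≈ 0.50000)
R = 8 (R = (-4*(-4) + 0)/2 = (16 + 0)/2 = (1/2)*16 = 8)
r(I) = -2 + I
V = 5 (V = ((8/(-3) + 1/6)*(-4))*(1/2) = ((8*(-1/3) + 1*(1/6))*(-4))*(1/2) = ((-8/3 + 1/6)*(-4))*(1/2) = -5/2*(-4)*(1/2) = 10*(1/2) = 5)
r(4) + V*119 = (-2 + 4) + 5*119 = 2 + 595 = 597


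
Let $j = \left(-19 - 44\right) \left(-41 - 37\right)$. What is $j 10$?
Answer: $49140$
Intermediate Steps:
$j = 4914$ ($j = \left(-63\right) \left(-78\right) = 4914$)
$j 10 = 4914 \cdot 10 = 49140$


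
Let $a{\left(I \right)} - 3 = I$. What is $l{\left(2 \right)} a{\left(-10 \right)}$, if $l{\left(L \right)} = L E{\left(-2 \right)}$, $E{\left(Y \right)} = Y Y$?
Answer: $-56$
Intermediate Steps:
$a{\left(I \right)} = 3 + I$
$E{\left(Y \right)} = Y^{2}$
$l{\left(L \right)} = 4 L$ ($l{\left(L \right)} = L \left(-2\right)^{2} = L 4 = 4 L$)
$l{\left(2 \right)} a{\left(-10 \right)} = 4 \cdot 2 \left(3 - 10\right) = 8 \left(-7\right) = -56$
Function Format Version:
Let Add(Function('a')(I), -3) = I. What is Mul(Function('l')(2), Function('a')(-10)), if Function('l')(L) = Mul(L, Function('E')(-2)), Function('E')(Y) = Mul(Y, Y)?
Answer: -56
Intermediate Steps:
Function('a')(I) = Add(3, I)
Function('E')(Y) = Pow(Y, 2)
Function('l')(L) = Mul(4, L) (Function('l')(L) = Mul(L, Pow(-2, 2)) = Mul(L, 4) = Mul(4, L))
Mul(Function('l')(2), Function('a')(-10)) = Mul(Mul(4, 2), Add(3, -10)) = Mul(8, -7) = -56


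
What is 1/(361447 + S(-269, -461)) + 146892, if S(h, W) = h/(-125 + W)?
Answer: 31112931730798/211808211 ≈ 1.4689e+5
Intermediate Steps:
S(h, W) = h/(-125 + W)
1/(361447 + S(-269, -461)) + 146892 = 1/(361447 - 269/(-125 - 461)) + 146892 = 1/(361447 - 269/(-586)) + 146892 = 1/(361447 - 269*(-1/586)) + 146892 = 1/(361447 + 269/586) + 146892 = 1/(211808211/586) + 146892 = 586/211808211 + 146892 = 31112931730798/211808211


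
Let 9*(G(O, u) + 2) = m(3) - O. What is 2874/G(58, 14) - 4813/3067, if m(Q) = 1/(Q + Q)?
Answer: -478176047/1395485 ≈ -342.66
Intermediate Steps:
m(Q) = 1/(2*Q)
G(O, u) = -107/54 - O/9 (G(O, u) = -2 + ((½)/3 - O)/9 = -2 + ((½)*(⅓) - O)/9 = -2 + (⅙ - O)/9 = -2 + (1/54 - O/9) = -107/54 - O/9)
2874/G(58, 14) - 4813/3067 = 2874/(-107/54 - ⅑*58) - 4813/3067 = 2874/(-107/54 - 58/9) - 4813*1/3067 = 2874/(-455/54) - 4813/3067 = 2874*(-54/455) - 4813/3067 = -155196/455 - 4813/3067 = -478176047/1395485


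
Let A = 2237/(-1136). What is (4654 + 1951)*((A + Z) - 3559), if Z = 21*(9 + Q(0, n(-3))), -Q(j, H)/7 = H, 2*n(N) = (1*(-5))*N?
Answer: -33573195185/1136 ≈ -2.9554e+7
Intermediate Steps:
n(N) = -5*N/2 (n(N) = ((1*(-5))*N)/2 = (-5*N)/2 = -5*N/2)
Q(j, H) = -7*H
A = -2237/1136 (A = 2237*(-1/1136) = -2237/1136 ≈ -1.9692)
Z = -1827/2 (Z = 21*(9 - (-35)*(-3)/2) = 21*(9 - 7*15/2) = 21*(9 - 105/2) = 21*(-87/2) = -1827/2 ≈ -913.50)
(4654 + 1951)*((A + Z) - 3559) = (4654 + 1951)*((-2237/1136 - 1827/2) - 3559) = 6605*(-1039973/1136 - 3559) = 6605*(-5082997/1136) = -33573195185/1136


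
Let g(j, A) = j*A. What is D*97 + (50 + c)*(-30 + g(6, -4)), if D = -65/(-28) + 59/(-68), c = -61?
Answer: 87467/119 ≈ 735.02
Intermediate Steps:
g(j, A) = A*j
D = 173/119 (D = -65*(-1/28) + 59*(-1/68) = 65/28 - 59/68 = 173/119 ≈ 1.4538)
D*97 + (50 + c)*(-30 + g(6, -4)) = (173/119)*97 + (50 - 61)*(-30 - 4*6) = 16781/119 - 11*(-30 - 24) = 16781/119 - 11*(-54) = 16781/119 + 594 = 87467/119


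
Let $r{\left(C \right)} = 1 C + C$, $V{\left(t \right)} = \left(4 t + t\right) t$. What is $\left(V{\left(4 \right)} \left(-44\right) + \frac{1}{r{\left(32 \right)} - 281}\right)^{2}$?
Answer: $\frac{583453073281}{47089} \approx 1.239 \cdot 10^{7}$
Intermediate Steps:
$V{\left(t \right)} = 5 t^{2}$ ($V{\left(t \right)} = 5 t t = 5 t^{2}$)
$r{\left(C \right)} = 2 C$ ($r{\left(C \right)} = C + C = 2 C$)
$\left(V{\left(4 \right)} \left(-44\right) + \frac{1}{r{\left(32 \right)} - 281}\right)^{2} = \left(5 \cdot 4^{2} \left(-44\right) + \frac{1}{2 \cdot 32 - 281}\right)^{2} = \left(5 \cdot 16 \left(-44\right) + \frac{1}{64 - 281}\right)^{2} = \left(80 \left(-44\right) + \frac{1}{-217}\right)^{2} = \left(-3520 - \frac{1}{217}\right)^{2} = \left(- \frac{763841}{217}\right)^{2} = \frac{583453073281}{47089}$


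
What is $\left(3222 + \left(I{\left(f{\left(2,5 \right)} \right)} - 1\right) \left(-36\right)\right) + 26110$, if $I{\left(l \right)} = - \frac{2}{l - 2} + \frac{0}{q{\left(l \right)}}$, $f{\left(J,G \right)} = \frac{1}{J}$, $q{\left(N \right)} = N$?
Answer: $29320$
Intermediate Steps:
$I{\left(l \right)} = - \frac{2}{-2 + l}$ ($I{\left(l \right)} = - \frac{2}{l - 2} + \frac{0}{l} = - \frac{2}{l - 2} + 0 = - \frac{2}{-2 + l} + 0 = - \frac{2}{-2 + l}$)
$\left(3222 + \left(I{\left(f{\left(2,5 \right)} \right)} - 1\right) \left(-36\right)\right) + 26110 = \left(3222 + \left(- \frac{2}{-2 + \frac{1}{2}} - 1\right) \left(-36\right)\right) + 26110 = \left(3222 + \left(- \frac{2}{- \frac{3}{2}} - 1\right) \left(-36\right)\right) + 26110 = \left(3222 + \left(\left(-2\right) \left(- \frac{2}{3}\right) - 1\right) \left(-36\right)\right) + 26110 = \left(3222 + \left(\frac{4}{3} - 1\right) \left(-36\right)\right) + 26110 = \left(3222 + \frac{1}{3} \left(-36\right)\right) + 26110 = \left(3222 - 12\right) + 26110 = 3210 + 26110 = 29320$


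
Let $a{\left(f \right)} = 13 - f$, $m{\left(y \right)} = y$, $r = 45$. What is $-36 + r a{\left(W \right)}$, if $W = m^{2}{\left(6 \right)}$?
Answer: $-1071$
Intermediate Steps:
$W = 36$ ($W = 6^{2} = 36$)
$-36 + r a{\left(W \right)} = -36 + 45 \left(13 - 36\right) = -36 + 45 \left(-23\right) = -36 - 1035 = -1071$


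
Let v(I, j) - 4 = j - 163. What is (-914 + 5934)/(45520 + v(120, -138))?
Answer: 5020/45223 ≈ 0.11101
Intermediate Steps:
v(I, j) = -159 + j (v(I, j) = 4 + (j - 163) = 4 + (-163 + j) = -159 + j)
(-914 + 5934)/(45520 + v(120, -138)) = (-914 + 5934)/(45520 + (-159 - 138)) = 5020/(45520 - 297) = 5020/45223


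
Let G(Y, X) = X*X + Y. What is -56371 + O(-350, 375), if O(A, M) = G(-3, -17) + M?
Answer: -55710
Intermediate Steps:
G(Y, X) = Y + X² (G(Y, X) = X² + Y = Y + X²)
O(A, M) = 286 + M (O(A, M) = (-3 + (-17)²) + M = (-3 + 289) + M = 286 + M)
-56371 + O(-350, 375) = -56371 + (286 + 375) = -56371 + 661 = -55710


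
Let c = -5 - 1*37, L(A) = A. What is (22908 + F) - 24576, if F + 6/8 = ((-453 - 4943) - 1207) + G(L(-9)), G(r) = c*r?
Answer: -31575/4 ≈ -7893.8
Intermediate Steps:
c = -42 (c = -5 - 37 = -42)
G(r) = -42*r
F = -24903/4 (F = -¾ + (((-453 - 4943) - 1207) - 42*(-9)) = -¾ + ((-5396 - 1207) + 378) = -¾ + (-6603 + 378) = -¾ - 6225 = -24903/4 ≈ -6225.8)
(22908 + F) - 24576 = (22908 - 24903/4) - 24576 = 66729/4 - 24576 = -31575/4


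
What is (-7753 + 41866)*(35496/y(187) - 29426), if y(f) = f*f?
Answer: -2064764168922/2057 ≈ -1.0038e+9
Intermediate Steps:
y(f) = f²
(-7753 + 41866)*(35496/y(187) - 29426) = (-7753 + 41866)*(35496/(187²) - 29426) = 34113*(35496/34969 - 29426) = 34113*(35496*(1/34969) - 29426) = 34113*(2088/2057 - 29426) = 34113*(-60527194/2057) = -2064764168922/2057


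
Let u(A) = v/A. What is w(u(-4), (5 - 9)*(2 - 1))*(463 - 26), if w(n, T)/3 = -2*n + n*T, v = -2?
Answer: -3933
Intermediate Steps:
u(A) = -2/A
w(n, T) = -6*n + 3*T*n (w(n, T) = 3*(-2*n + n*T) = 3*(-2*n + T*n) = -6*n + 3*T*n)
w(u(-4), (5 - 9)*(2 - 1))*(463 - 26) = (3*(-2/(-4))*(-2 + (5 - 9)*(2 - 1)))*(463 - 26) = (3*(-2*(-¼))*(-2 - 4*1))*437 = (3*(½)*(-2 - 4))*437 = (3*(½)*(-6))*437 = -9*437 = -3933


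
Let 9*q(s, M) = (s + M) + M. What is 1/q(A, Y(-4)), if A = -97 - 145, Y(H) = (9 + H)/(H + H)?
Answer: -36/973 ≈ -0.036999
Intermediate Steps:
Y(H) = (9 + H)/(2*H) (Y(H) = (9 + H)/((2*H)) = (9 + H)*(1/(2*H)) = (9 + H)/(2*H))
A = -242
q(s, M) = s/9 + 2*M/9 (q(s, M) = ((s + M) + M)/9 = ((M + s) + M)/9 = (s + 2*M)/9 = s/9 + 2*M/9)
1/q(A, Y(-4)) = 1/((⅑)*(-242) + 2*((½)*(9 - 4)/(-4))/9) = 1/(-242/9 + 2*((½)*(-¼)*5)/9) = 1/(-242/9 + (2/9)*(-5/8)) = 1/(-242/9 - 5/36) = 1/(-973/36) = -36/973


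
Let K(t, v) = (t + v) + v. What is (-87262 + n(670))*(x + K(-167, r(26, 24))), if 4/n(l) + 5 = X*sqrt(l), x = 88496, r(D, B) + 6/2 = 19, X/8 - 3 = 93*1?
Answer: -609414798089764758/79036411 + 271444992*sqrt(670)/395182055 ≈ -7.7106e+9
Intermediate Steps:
X = 768 (X = 24 + 8*(93*1) = 24 + 8*93 = 24 + 744 = 768)
r(D, B) = 16 (r(D, B) = -3 + 19 = 16)
K(t, v) = t + 2*v
n(l) = 4/(-5 + 768*sqrt(l))
(-87262 + n(670))*(x + K(-167, r(26, 24))) = (-87262 + 4/(-5 + 768*sqrt(670)))*(88496 + (-167 + 2*16)) = (-87262 + 4/(-5 + 768*sqrt(670)))*(88496 + (-167 + 32)) = (-87262 + 4/(-5 + 768*sqrt(670)))*(88496 - 135) = (-87262 + 4/(-5 + 768*sqrt(670)))*88361 = -7710557582 + 353444/(-5 + 768*sqrt(670))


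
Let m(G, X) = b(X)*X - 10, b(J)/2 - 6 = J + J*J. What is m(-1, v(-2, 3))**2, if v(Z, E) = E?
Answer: 9604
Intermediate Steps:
b(J) = 12 + 2*J + 2*J**2 (b(J) = 12 + 2*(J + J*J) = 12 + 2*(J + J**2) = 12 + (2*J + 2*J**2) = 12 + 2*J + 2*J**2)
m(G, X) = -10 + X*(12 + 2*X + 2*X**2) (m(G, X) = (12 + 2*X + 2*X**2)*X - 10 = X*(12 + 2*X + 2*X**2) - 10 = -10 + X*(12 + 2*X + 2*X**2))
m(-1, v(-2, 3))**2 = (-10 + 2*3*(6 + 3 + 3**2))**2 = (-10 + 2*3*(6 + 3 + 9))**2 = (-10 + 2*3*18)**2 = (-10 + 108)**2 = 98**2 = 9604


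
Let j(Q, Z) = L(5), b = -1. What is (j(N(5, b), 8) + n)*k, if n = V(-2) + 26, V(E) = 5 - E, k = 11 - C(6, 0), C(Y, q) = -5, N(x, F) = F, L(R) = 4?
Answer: 592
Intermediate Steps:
k = 16 (k = 11 - 1*(-5) = 11 + 5 = 16)
j(Q, Z) = 4
n = 33 (n = (5 - 1*(-2)) + 26 = (5 + 2) + 26 = 7 + 26 = 33)
(j(N(5, b), 8) + n)*k = (4 + 33)*16 = 37*16 = 592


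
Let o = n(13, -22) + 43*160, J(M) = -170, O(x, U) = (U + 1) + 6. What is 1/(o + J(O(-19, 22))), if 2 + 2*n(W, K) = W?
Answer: 2/13431 ≈ 0.00014891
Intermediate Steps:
n(W, K) = -1 + W/2
O(x, U) = 7 + U (O(x, U) = (1 + U) + 6 = 7 + U)
o = 13771/2 (o = (-1 + (1/2)*13) + 43*160 = (-1 + 13/2) + 6880 = 11/2 + 6880 = 13771/2 ≈ 6885.5)
1/(o + J(O(-19, 22))) = 1/(13771/2 - 170) = 1/(13431/2) = 2/13431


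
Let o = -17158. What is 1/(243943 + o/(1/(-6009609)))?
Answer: 1/103113115165 ≈ 9.6981e-12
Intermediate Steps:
1/(243943 + o/(1/(-6009609))) = 1/(243943 - 17158/(1/(-6009609))) = 1/(243943 - 17158/(-1/6009609)) = 1/(243943 - 17158*(-6009609)) = 1/(243943 + 103112871222) = 1/103113115165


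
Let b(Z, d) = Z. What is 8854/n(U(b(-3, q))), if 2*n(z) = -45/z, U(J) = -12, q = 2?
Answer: 70832/15 ≈ 4722.1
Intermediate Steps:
n(z) = -45/(2*z) (n(z) = (-45/z)/2 = -45/(2*z))
8854/n(U(b(-3, q))) = 8854/((-45/2/(-12))) = 8854/((-45/2*(-1/12))) = 8854/(15/8) = 8854*(8/15) = 70832/15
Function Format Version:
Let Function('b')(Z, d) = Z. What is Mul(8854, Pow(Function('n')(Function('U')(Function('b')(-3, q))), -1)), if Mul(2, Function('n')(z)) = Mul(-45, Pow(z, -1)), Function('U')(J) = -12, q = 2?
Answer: Rational(70832, 15) ≈ 4722.1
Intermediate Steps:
Function('n')(z) = Mul(Rational(-45, 2), Pow(z, -1)) (Function('n')(z) = Mul(Rational(1, 2), Mul(-45, Pow(z, -1))) = Mul(Rational(-45, 2), Pow(z, -1)))
Mul(8854, Pow(Function('n')(Function('U')(Function('b')(-3, q))), -1)) = Mul(8854, Pow(Mul(Rational(-45, 2), Pow(-12, -1)), -1)) = Mul(8854, Pow(Mul(Rational(-45, 2), Rational(-1, 12)), -1)) = Mul(8854, Pow(Rational(15, 8), -1)) = Mul(8854, Rational(8, 15)) = Rational(70832, 15)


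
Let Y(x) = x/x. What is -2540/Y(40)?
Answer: -2540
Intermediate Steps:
Y(x) = 1
-2540/Y(40) = -2540/1 = -2540*1 = -2540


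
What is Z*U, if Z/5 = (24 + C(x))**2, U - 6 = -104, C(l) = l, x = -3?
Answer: -216090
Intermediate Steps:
U = -98 (U = 6 - 104 = -98)
Z = 2205 (Z = 5*(24 - 3)**2 = 5*21**2 = 5*441 = 2205)
Z*U = 2205*(-98) = -216090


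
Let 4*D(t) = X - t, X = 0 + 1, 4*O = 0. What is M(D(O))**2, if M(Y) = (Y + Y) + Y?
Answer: 9/16 ≈ 0.56250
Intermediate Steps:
O = 0 (O = (1/4)*0 = 0)
X = 1
D(t) = 1/4 - t/4 (D(t) = (1 - t)/4 = 1/4 - t/4)
M(Y) = 3*Y (M(Y) = 2*Y + Y = 3*Y)
M(D(O))**2 = (3*(1/4 - 1/4*0))**2 = (3*(1/4 + 0))**2 = (3*(1/4))**2 = (3/4)**2 = 9/16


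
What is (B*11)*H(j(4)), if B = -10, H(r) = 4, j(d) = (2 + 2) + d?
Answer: -440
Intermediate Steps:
j(d) = 4 + d
(B*11)*H(j(4)) = -10*11*4 = -110*4 = -440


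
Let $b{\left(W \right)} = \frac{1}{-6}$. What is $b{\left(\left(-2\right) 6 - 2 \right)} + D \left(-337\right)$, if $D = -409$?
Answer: $\frac{826997}{6} \approx 1.3783 \cdot 10^{5}$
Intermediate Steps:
$b{\left(W \right)} = - \frac{1}{6}$
$b{\left(\left(-2\right) 6 - 2 \right)} + D \left(-337\right) = - \frac{1}{6} - -137833 = - \frac{1}{6} + 137833 = \frac{826997}{6}$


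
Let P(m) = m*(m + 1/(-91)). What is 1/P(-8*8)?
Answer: 91/372800 ≈ 0.00024410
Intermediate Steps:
P(m) = m*(-1/91 + m) (P(m) = m*(m - 1/91) = m*(-1/91 + m))
1/P(-8*8) = 1/((-8*8)*(-1/91 - 8*8)) = 1/(-64*(-1/91 - 64)) = 1/(-64*(-5825/91)) = 1/(372800/91) = 91/372800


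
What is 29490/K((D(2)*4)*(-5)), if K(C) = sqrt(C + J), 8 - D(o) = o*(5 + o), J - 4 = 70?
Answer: 14745*sqrt(194)/97 ≈ 2117.3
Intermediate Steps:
J = 74 (J = 4 + 70 = 74)
D(o) = 8 - o*(5 + o)
K(C) = sqrt(74 + C) (K(C) = sqrt(C + 74) = sqrt(74 + C))
29490/K((D(2)*4)*(-5)) = 29490/(sqrt(74 + ((8 - 1*2**2 - 5*2)*4)*(-5))) = 29490/(sqrt(74 + ((8 - 1*4 - 10)*4)*(-5))) = 29490/(sqrt(74 + ((8 - 4 - 10)*4)*(-5))) = 29490/(sqrt(74 - 6*4*(-5))) = 29490/(sqrt(74 - 24*(-5))) = 29490/(sqrt(74 + 120)) = 29490/(sqrt(194)) = 29490*(sqrt(194)/194) = 14745*sqrt(194)/97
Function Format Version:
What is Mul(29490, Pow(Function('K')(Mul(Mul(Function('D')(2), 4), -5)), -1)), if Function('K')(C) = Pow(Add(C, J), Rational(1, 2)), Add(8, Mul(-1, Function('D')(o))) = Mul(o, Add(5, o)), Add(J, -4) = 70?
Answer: Mul(Rational(14745, 97), Pow(194, Rational(1, 2))) ≈ 2117.3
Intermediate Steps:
J = 74 (J = Add(4, 70) = 74)
Function('D')(o) = Add(8, Mul(-1, o, Add(5, o))) (Function('D')(o) = Add(8, Mul(-1, Mul(o, Add(5, o)))) = Add(8, Mul(-1, o, Add(5, o))))
Function('K')(C) = Pow(Add(74, C), Rational(1, 2)) (Function('K')(C) = Pow(Add(C, 74), Rational(1, 2)) = Pow(Add(74, C), Rational(1, 2)))
Mul(29490, Pow(Function('K')(Mul(Mul(Function('D')(2), 4), -5)), -1)) = Mul(29490, Pow(Pow(Add(74, Mul(Mul(Add(8, Mul(-1, Pow(2, 2)), Mul(-5, 2)), 4), -5)), Rational(1, 2)), -1)) = Mul(29490, Pow(Pow(Add(74, Mul(Mul(Add(8, Mul(-1, 4), -10), 4), -5)), Rational(1, 2)), -1)) = Mul(29490, Pow(Pow(Add(74, Mul(Mul(Add(8, -4, -10), 4), -5)), Rational(1, 2)), -1)) = Mul(29490, Pow(Pow(Add(74, Mul(Mul(-6, 4), -5)), Rational(1, 2)), -1)) = Mul(29490, Pow(Pow(Add(74, Mul(-24, -5)), Rational(1, 2)), -1)) = Mul(29490, Pow(Pow(Add(74, 120), Rational(1, 2)), -1)) = Mul(29490, Pow(Pow(194, Rational(1, 2)), -1)) = Mul(29490, Mul(Rational(1, 194), Pow(194, Rational(1, 2)))) = Mul(Rational(14745, 97), Pow(194, Rational(1, 2)))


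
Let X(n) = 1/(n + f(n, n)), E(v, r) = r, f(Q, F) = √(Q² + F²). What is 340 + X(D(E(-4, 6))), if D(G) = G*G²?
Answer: 73439/216 + √2/216 ≈ 340.00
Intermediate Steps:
f(Q, F) = √(F² + Q²)
D(G) = G³
X(n) = 1/(n + √2*√(n²)) (X(n) = 1/(n + √(n² + n²)) = 1/(n + √(2*n²)) = 1/(n + √2*√(n²)))
340 + X(D(E(-4, 6))) = 340 + 1/(6³ + √2*√((6³)²)) = 340 + 1/(216 + √2*√(216²)) = 340 + 1/(216 + √2*√46656) = 340 + 1/(216 + √2*216) = 340 + 1/(216 + 216*√2)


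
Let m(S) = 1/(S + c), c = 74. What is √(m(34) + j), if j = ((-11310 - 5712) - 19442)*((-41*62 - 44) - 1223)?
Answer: √45000805827/18 ≈ 11785.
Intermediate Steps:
m(S) = 1/(74 + S) (m(S) = 1/(S + 74) = 1/(74 + S))
j = 138891376 (j = (-17022 - 19442)*((-2542 - 44) - 1223) = -36464*(-2586 - 1223) = -36464*(-3809) = 138891376)
√(m(34) + j) = √(1/(74 + 34) + 138891376) = √(1/108 + 138891376) = √(15000268609/108) = √45000805827/18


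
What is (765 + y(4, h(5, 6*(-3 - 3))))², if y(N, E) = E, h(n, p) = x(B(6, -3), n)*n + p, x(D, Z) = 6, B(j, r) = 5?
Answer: 576081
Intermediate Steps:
h(n, p) = p + 6*n (h(n, p) = 6*n + p = p + 6*n)
(765 + y(4, h(5, 6*(-3 - 3))))² = (765 + (6*(-3 - 3) + 6*5))² = (765 + (6*(-6) + 30))² = (765 + (-36 + 30))² = (765 - 6)² = 759² = 576081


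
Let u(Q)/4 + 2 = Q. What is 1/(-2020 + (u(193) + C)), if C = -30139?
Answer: -1/31395 ≈ -3.1852e-5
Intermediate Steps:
u(Q) = -8 + 4*Q
1/(-2020 + (u(193) + C)) = 1/(-2020 + ((-8 + 4*193) - 30139)) = 1/(-2020 + ((-8 + 772) - 30139)) = 1/(-2020 + (764 - 30139)) = 1/(-2020 - 29375) = 1/(-31395) = -1/31395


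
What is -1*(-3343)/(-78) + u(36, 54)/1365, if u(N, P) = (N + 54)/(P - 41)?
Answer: -304177/7098 ≈ -42.854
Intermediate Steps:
u(N, P) = (54 + N)/(-41 + P)
-1*(-3343)/(-78) + u(36, 54)/1365 = -1*(-3343)/(-78) + ((54 + 36)/(-41 + 54))/1365 = 3343*(-1/78) + (90/13)*(1/1365) = -3343/78 + ((1/13)*90)*(1/1365) = -3343/78 + (90/13)*(1/1365) = -3343/78 + 6/1183 = -304177/7098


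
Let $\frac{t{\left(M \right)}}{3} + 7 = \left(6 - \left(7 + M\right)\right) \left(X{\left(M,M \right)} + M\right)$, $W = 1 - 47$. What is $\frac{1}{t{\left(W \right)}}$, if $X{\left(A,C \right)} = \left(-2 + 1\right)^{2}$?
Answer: $- \frac{1}{6096} \approx -0.00016404$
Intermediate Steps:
$X{\left(A,C \right)} = 1$ ($X{\left(A,C \right)} = \left(-1\right)^{2} = 1$)
$W = -46$ ($W = 1 - 47 = -46$)
$t{\left(M \right)} = -21 + 3 \left(1 + M\right) \left(-1 - M\right)$ ($t{\left(M \right)} = -21 + 3 \left(6 - \left(7 + M\right)\right) \left(1 + M\right) = -21 + 3 \left(-1 - M\right) \left(1 + M\right) = -21 + 3 \left(1 + M\right) \left(-1 - M\right)$)
$\frac{1}{t{\left(W \right)}} = \frac{1}{-24 - -276 - 3 \left(-46\right)^{2}} = \frac{1}{-24 + 276 - 6348} = \frac{1}{-6096} = - \frac{1}{6096}$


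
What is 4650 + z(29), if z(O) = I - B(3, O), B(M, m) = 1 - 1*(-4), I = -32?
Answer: 4613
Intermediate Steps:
B(M, m) = 5 (B(M, m) = 1 + 4 = 5)
z(O) = -37 (z(O) = -32 - 1*5 = -32 - 5 = -37)
4650 + z(29) = 4650 - 37 = 4613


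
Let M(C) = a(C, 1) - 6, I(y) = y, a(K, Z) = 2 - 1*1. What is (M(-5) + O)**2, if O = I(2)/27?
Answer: 17689/729 ≈ 24.265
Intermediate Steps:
a(K, Z) = 1 (a(K, Z) = 2 - 1 = 1)
M(C) = -5 (M(C) = 1 - 6 = -5)
O = 2/27 ≈ 0.074074
(M(-5) + O)**2 = (-5 + 2/27)**2 = (-133/27)**2 = 17689/729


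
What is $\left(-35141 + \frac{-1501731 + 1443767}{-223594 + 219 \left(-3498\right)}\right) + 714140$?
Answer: $\frac{167993873077}{247414} \approx 6.79 \cdot 10^{5}$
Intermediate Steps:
$\left(-35141 + \frac{-1501731 + 1443767}{-223594 + 219 \left(-3498\right)}\right) + 714140 = \left(-35141 - \frac{57964}{-223594 - 766062}\right) + 714140 = \left(-35141 - \frac{57964}{-989656}\right) + 714140 = \left(-35141 - - \frac{14491}{247414}\right) + 714140 = \left(-35141 + \frac{14491}{247414}\right) + 714140 = - \frac{8694360883}{247414} + 714140 = \frac{167993873077}{247414}$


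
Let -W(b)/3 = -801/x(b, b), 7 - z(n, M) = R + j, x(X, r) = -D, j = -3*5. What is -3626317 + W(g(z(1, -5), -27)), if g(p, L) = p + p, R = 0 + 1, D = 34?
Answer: -123297181/34 ≈ -3.6264e+6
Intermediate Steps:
j = -15
R = 1
x(X, r) = -34 (x(X, r) = -1*34 = -34)
z(n, M) = 21 (z(n, M) = 7 - (1 - 15) = 7 - 1*(-14) = 7 + 14 = 21)
g(p, L) = 2*p
W(b) = -2403/34 (W(b) = -(-2403)/(-34) = -(-2403)*(-1)/34 = -3*801/34 = -2403/34)
-3626317 + W(g(z(1, -5), -27)) = -3626317 - 2403/34 = -123297181/34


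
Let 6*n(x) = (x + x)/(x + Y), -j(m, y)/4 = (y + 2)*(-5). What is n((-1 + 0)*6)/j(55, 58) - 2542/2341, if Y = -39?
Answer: -68631659/63207000 ≈ -1.0858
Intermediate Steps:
j(m, y) = 40 + 20*y (j(m, y) = -4*(y + 2)*(-5) = -4*(2 + y)*(-5) = -4*(-10 - 5*y) = 40 + 20*y)
n(x) = x/(3*(-39 + x)) (n(x) = ((x + x)/(x - 39))/6 = ((2*x)/(-39 + x))/6 = (2*x/(-39 + x))/6 = x/(3*(-39 + x)))
n((-1 + 0)*6)/j(55, 58) - 2542/2341 = (((-1 + 0)*6)/(3*(-39 + (-1 + 0)*6)))/(40 + 20*58) - 2542/2341 = ((-1*6)/(3*(-39 - 1*6)))/(40 + 1160) - 2542*1/2341 = ((⅓)*(-6)/(-39 - 6))/1200 - 2542/2341 = ((⅓)*(-6)/(-45))*(1/1200) - 2542/2341 = ((⅓)*(-6)*(-1/45))*(1/1200) - 2542/2341 = (2/45)*(1/1200) - 2542/2341 = 1/27000 - 2542/2341 = -68631659/63207000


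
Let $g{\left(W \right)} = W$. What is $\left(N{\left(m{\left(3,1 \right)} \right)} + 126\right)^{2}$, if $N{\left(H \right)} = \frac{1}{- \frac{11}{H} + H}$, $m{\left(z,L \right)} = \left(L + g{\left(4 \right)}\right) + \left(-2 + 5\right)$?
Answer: $\frac{44702596}{2809} \approx 15914.0$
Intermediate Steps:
$m{\left(z,L \right)} = 7 + L$ ($m{\left(z,L \right)} = \left(L + 4\right) + \left(-2 + 5\right) = \left(4 + L\right) + 3 = 7 + L$)
$N{\left(H \right)} = \frac{1}{H - \frac{11}{H}}$
$\left(N{\left(m{\left(3,1 \right)} \right)} + 126\right)^{2} = \left(\frac{7 + 1}{-11 + \left(7 + 1\right)^{2}} + 126\right)^{2} = \left(\frac{8}{-11 + 8^{2}} + 126\right)^{2} = \left(\frac{8}{-11 + 64} + 126\right)^{2} = \left(\frac{8}{53} + 126\right)^{2} = \left(\frac{6686}{53}\right)^{2} = \frac{44702596}{2809}$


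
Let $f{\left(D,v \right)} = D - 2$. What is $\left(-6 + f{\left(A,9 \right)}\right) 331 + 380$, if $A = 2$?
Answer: $-1606$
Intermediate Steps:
$f{\left(D,v \right)} = -2 + D$
$\left(-6 + f{\left(A,9 \right)}\right) 331 + 380 = \left(-6 + \left(-2 + 2\right)\right) 331 + 380 = \left(-6 + 0\right) 331 + 380 = \left(-6\right) 331 + 380 = -1986 + 380 = -1606$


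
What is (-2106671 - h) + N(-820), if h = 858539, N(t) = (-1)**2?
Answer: -2965209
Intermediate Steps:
N(t) = 1
(-2106671 - h) + N(-820) = (-2106671 - 1*858539) + 1 = (-2106671 - 858539) + 1 = -2965210 + 1 = -2965209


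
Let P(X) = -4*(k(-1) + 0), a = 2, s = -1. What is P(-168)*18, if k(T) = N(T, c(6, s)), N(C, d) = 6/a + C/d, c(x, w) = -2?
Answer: -252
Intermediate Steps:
N(C, d) = 3 + C/d (N(C, d) = 6/2 + C/d = 6*(½) + C/d = 3 + C/d)
k(T) = 3 - T/2 (k(T) = 3 + T/(-2) = 3 + T*(-½) = 3 - T/2)
P(X) = -14 (P(X) = -4*((3 - ½*(-1)) + 0) = -4*((3 + ½) + 0) = -4*(7/2 + 0) = -4*7/2 = -14)
P(-168)*18 = -14*18 = -252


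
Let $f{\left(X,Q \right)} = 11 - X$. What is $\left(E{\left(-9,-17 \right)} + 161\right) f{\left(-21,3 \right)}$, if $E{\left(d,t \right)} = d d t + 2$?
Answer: $-38848$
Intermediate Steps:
$E{\left(d,t \right)} = 2 + t d^{2}$ ($E{\left(d,t \right)} = d^{2} t + 2 = t d^{2} + 2 = 2 + t d^{2}$)
$\left(E{\left(-9,-17 \right)} + 161\right) f{\left(-21,3 \right)} = \left(\left(2 - 17 \left(-9\right)^{2}\right) + 161\right) \left(11 - -21\right) = \left(\left(2 - 1377\right) + 161\right) \left(11 + 21\right) = \left(\left(2 - 1377\right) + 161\right) 32 = \left(-1375 + 161\right) 32 = \left(-1214\right) 32 = -38848$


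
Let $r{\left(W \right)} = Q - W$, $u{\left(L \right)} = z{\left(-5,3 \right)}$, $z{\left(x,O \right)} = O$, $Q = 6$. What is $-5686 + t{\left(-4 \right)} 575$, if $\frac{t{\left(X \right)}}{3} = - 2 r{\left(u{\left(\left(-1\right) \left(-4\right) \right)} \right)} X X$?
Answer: $-171286$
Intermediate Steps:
$u{\left(L \right)} = 3$
$r{\left(W \right)} = 6 - W$
$t{\left(X \right)} = - 18 X^{2}$ ($t{\left(X \right)} = 3 - 2 \left(6 - 3\right) X X = 3 - 2 \left(6 - 3\right) X^{2} = 3 \left(-2\right) 3 X^{2} = 3 \left(- 6 X^{2}\right) = - 18 X^{2}$)
$-5686 + t{\left(-4 \right)} 575 = -5686 + - 18 \left(-4\right)^{2} \cdot 575 = -5686 + \left(-18\right) 16 \cdot 575 = -5686 - 165600 = -171286$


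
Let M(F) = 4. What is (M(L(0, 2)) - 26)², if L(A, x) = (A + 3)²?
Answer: 484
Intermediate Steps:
L(A, x) = (3 + A)²
(M(L(0, 2)) - 26)² = (4 - 26)² = (-22)² = 484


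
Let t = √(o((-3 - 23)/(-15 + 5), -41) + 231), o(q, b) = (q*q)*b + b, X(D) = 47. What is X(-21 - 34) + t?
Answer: 47 + I*√2179/5 ≈ 47.0 + 9.336*I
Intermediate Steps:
o(q, b) = b + b*q² (o(q, b) = q²*b + b = b*q² + b = b + b*q²)
t = I*√2179/5 (t = √(-41*(1 + ((-3 - 23)/(-15 + 5))²) + 231) = √(-41*(1 + (-26/(-10))²) + 231) = √(-41*(1 + (-26*(-⅒))²) + 231) = √(-41*(1 + (13/5)²) + 231) = √(-41*(1 + 169/25) + 231) = √(-41*194/25 + 231) = √(-7954/25 + 231) = √(-2179/25) = I*√2179/5 ≈ 9.336*I)
X(-21 - 34) + t = 47 + I*√2179/5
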